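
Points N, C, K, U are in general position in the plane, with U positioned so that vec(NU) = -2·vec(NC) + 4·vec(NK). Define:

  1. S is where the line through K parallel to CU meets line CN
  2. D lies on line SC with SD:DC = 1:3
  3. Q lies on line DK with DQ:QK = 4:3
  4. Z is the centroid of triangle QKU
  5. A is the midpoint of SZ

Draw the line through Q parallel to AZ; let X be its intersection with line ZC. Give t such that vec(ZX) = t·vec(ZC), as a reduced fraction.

t = -1/156

Choose coordinates N = (0, 0), C = (1, 0), K = (0, 1), U = (-2, 4).
1. S is where the line through K parallel to CU meets line CN ⇒ S = (3/4, 0)
2. D lies on line SC with SD:DC = 1:3 ⇒ D = (13/16, 0)
3. Q lies on line DK with DQ:QK = 4:3 ⇒ Q = (39/112, 4/7)
4. Z is the centroid of triangle QKU ⇒ Z = (-185/336, 13/7)
5. A is the midpoint of SZ ⇒ A = (67/672, 13/14)
through Q parallel to AZ: direction (-437/672, 13/14); meets ZC at X = (-29381/52416, 157/84)
X = Z + t·(C−Z) with t = -1/156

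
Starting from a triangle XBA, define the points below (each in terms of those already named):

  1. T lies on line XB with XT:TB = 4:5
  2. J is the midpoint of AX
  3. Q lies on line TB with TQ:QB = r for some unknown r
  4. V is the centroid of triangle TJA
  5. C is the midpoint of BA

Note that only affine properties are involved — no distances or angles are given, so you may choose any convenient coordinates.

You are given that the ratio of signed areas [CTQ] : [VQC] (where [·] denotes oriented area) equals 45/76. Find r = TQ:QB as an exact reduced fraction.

r = 3/5

Choose coordinates X = (0, 0), B = (1, 0), A = (0, 1).
1. T lies on line XB with XT:TB = 4:5 ⇒ T = (4/9, 0)
2. J is the midpoint of AX ⇒ J = (0, 1/2)
3. With TQ:QB = r, write λ = r/(r+1) so Q = T + λ·(B−T); Q is affine-linear in λ
4. V is the centroid of triangle TJA ⇒ V = (4/27, 1/2)
5. C is the midpoint of BA ⇒ C = (1/2, 1/2)
Every point depending on Q is an affine combination of Q and λ-independent points, so each such coordinate is linear in λ; the λ² term in each signed area is a multiple of (B−T)×(B−T) = 0, so 2·[CTQ] and 2·[VQC] are each linear in λ. Evaluating at λ=0 and λ=1:
  2·[CTQ] = 5/18·λ,   2·[VQC] = 19/108
So [CTQ]:[VQC] = (5/18·λ) / (19/108). Setting this equal to 45/76:
  5/18·λ = 45/76·(19/108)  ⇒  λ = 3/8
Then r = λ/(1−λ) = (3/8)/(5/8) = 3/5. Check: with r = 3/5, Q = (47/72, 0) and [CTQ]:[VQC] = 45/76 as required.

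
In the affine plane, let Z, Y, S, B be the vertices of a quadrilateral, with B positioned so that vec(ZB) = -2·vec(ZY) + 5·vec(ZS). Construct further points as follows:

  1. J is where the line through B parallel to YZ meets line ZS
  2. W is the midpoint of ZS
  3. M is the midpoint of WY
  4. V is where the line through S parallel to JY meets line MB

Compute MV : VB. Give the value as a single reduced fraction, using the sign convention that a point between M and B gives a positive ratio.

Choose coordinates Z = (0, 0), Y = (1, 0), S = (0, 1), B = (-2, 5).
1. J is where the line through B parallel to YZ meets line ZS ⇒ J = (0, 5)
2. W is the midpoint of ZS ⇒ W = (0, 1/2)
3. M is the midpoint of WY ⇒ M = (1/2, 1/4)
4. V is where the line through S parallel to JY meets line MB ⇒ V = (-2/31, 41/31)
V = M + t·(B−M) with t = 7/31, so MV:VB = t:(1−t) = 7/31:24/31

MV:VB = 7/24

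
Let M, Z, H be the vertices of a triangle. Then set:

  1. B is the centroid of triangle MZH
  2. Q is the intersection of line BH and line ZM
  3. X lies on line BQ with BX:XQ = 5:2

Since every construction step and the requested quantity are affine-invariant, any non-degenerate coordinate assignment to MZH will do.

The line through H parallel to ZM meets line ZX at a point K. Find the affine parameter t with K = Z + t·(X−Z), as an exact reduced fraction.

Assign M = (0, 0), Z = (1, 0), H = (0, 1) — the answer is frame-independent, so this choice is without loss of generality.
1. B is the centroid of triangle MZH ⇒ B = (1/3, 1/3)
2. Q is the intersection of line BH and line ZM ⇒ Q = (1/2, 0)
3. X lies on line BQ with BX:XQ = 5:2 ⇒ X = (19/42, 2/21)
through H parallel to ZM: direction (-1, 0); meets ZX at K = (-19/4, 1)
K = Z + t·(X−Z) with t = 21/2

t = 21/2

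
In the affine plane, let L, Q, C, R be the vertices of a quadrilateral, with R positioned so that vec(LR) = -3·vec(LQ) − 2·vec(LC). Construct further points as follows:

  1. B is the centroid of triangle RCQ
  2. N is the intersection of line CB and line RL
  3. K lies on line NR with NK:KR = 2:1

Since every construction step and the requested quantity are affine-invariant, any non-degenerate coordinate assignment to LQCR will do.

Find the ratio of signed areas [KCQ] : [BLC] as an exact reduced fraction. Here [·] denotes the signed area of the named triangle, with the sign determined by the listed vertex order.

[KCQ]:[BLC] = -57/8

Set L = (0, 0), Q = (1, 0), C = (0, 1), R = (-3, -2); any affine frame gives the same invariant.
1. B is the centroid of triangle RCQ ⇒ B = (-2/3, -1/3)
2. N is the intersection of line CB and line RL ⇒ N = (-3/4, -1/2)
3. K lies on line NR with NK:KR = 2:1 ⇒ K = (-9/4, -3/2)
2·[KCQ] = -19/4, 2·[BLC] = 2/3
[KCQ]:[BLC] = -19/4:2/3 = -57/8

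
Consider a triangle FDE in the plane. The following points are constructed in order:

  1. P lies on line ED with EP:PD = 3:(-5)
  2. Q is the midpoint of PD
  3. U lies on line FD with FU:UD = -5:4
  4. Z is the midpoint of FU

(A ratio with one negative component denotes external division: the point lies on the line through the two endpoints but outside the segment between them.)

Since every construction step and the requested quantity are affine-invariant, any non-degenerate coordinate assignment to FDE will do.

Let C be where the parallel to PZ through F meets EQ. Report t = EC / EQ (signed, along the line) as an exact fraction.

Choose coordinates F = (0, 0), D = (1, 0), E = (0, 1).
1. P lies on line ED with EP:PD = 3:(-5) ⇒ P = (-3/2, 5/2)
2. Q is the midpoint of PD ⇒ Q = (-1/4, 5/4)
3. U lies on line FD with FU:UD = -5:4 ⇒ U = (5, 0)
4. Z is the midpoint of FU ⇒ Z = (5/2, 0)
through F parallel to PZ: direction (4, -5/2); meets EQ at C = (8/3, -5/3)
C = E + t·(Q−E) with t = -32/3

t = -32/3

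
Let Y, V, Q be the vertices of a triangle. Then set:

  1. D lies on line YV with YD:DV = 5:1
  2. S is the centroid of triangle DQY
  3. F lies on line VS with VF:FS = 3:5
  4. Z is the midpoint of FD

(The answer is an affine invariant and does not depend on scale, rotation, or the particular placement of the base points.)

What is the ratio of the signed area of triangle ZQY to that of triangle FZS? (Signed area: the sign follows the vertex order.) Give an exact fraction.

Set Y = (0, 0), V = (1, 0), Q = (0, 1); any affine frame gives the same invariant.
1. D lies on line YV with YD:DV = 5:1 ⇒ D = (5/6, 0)
2. S is the centroid of triangle DQY ⇒ S = (5/18, 1/3)
3. F lies on line VS with VF:FS = 3:5 ⇒ F = (35/48, 1/8)
4. Z is the midpoint of FD ⇒ Z = (25/32, 1/16)
2·[ZQY] = 25/32, 2·[FZS] = -5/288
[ZQY]:[FZS] = 25/32:-5/288 = -45

[ZQY]:[FZS] = -45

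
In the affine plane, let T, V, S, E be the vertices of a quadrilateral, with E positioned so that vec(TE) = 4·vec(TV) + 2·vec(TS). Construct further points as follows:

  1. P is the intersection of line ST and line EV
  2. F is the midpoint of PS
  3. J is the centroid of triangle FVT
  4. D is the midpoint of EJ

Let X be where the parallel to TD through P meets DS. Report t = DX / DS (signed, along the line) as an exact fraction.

Assign T = (0, 0), V = (1, 0), S = (0, 1), E = (4, 2) — the answer is frame-independent, so this choice is without loss of generality.
1. P is the intersection of line ST and line EV ⇒ P = (0, -2/3)
2. F is the midpoint of PS ⇒ F = (0, 1/6)
3. J is the centroid of triangle FVT ⇒ J = (1/3, 1/18)
4. D is the midpoint of EJ ⇒ D = (13/6, 37/36)
through P parallel to TD: direction (13/6, 37/36); meets DS at X = (65/18, 113/108)
X = D + t·(S−D) with t = -2/3

t = -2/3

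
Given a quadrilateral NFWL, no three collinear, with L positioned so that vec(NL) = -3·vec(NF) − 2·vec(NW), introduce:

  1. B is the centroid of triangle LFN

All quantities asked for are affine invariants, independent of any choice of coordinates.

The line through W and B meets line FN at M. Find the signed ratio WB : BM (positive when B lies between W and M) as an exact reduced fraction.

Assign N = (0, 0), F = (1, 0), W = (0, 1), L = (-3, -2) — the answer is frame-independent, so this choice is without loss of generality.
1. B is the centroid of triangle LFN ⇒ B = (-2/3, -2/3)
line WB meets FN at M = (-2/5, 0)
B = W + t·(M−W) with t = 5/3, so WB:BM = 5/3:-2/3

WB:BM = -5/2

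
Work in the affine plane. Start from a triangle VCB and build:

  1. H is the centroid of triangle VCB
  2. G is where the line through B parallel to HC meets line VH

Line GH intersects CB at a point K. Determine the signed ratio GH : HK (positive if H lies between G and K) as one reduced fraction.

Assign V = (0, 0), C = (1, 0), B = (0, 1) — the answer is frame-independent, so this choice is without loss of generality.
1. H is the centroid of triangle VCB ⇒ H = (1/3, 1/3)
2. G is where the line through B parallel to HC meets line VH ⇒ G = (2/3, 2/3)
line GH meets CB at K = (1/2, 1/2)
H = G + t·(K−G) with t = 2, so GH:HK = 2:-1

GH:HK = -2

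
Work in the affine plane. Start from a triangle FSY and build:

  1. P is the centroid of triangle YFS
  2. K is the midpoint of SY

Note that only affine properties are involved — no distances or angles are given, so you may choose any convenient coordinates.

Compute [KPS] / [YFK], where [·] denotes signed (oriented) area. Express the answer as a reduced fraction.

[KPS]:[YFK] = 1/3

Assign F = (0, 0), S = (1, 0), Y = (0, 1) — the answer is frame-independent, so this choice is without loss of generality.
1. P is the centroid of triangle YFS ⇒ P = (1/3, 1/3)
2. K is the midpoint of SY ⇒ K = (1/2, 1/2)
2·[KPS] = 1/6, 2·[YFK] = 1/2
[KPS]:[YFK] = 1/6:1/2 = 1/3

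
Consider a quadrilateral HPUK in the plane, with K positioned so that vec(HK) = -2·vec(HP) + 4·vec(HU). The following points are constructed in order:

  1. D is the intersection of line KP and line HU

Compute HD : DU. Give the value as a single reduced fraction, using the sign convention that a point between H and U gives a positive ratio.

HD:DU = -4

Work in coordinates with H = (0, 0), P = (1, 0), U = (0, 1), K = (-2, 4).
1. D is the intersection of line KP and line HU ⇒ D = (0, 4/3)
D = H + t·(U−H) with t = 4/3, so HD:DU = t:(1−t) = 4/3:-1/3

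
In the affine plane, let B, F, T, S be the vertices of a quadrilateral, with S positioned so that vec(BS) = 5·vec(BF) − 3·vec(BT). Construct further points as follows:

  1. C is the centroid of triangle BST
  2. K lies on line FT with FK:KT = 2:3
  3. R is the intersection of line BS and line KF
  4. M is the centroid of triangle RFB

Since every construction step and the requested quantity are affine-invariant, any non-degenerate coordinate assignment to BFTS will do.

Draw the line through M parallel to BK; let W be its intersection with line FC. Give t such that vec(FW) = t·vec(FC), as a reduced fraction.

t = 11/20

Choose coordinates B = (0, 0), F = (1, 0), T = (0, 1), S = (5, -3).
1. C is the centroid of triangle BST ⇒ C = (5/3, -2/3)
2. K lies on line FT with FK:KT = 2:3 ⇒ K = (3/5, 2/5)
3. R is the intersection of line BS and line KF ⇒ R = (5/2, -3/2)
4. M is the centroid of triangle RFB ⇒ M = (7/6, -1/2)
through M parallel to BK: direction (3/5, 2/5); meets FC at W = (41/30, -11/30)
W = F + t·(C−F) with t = 11/20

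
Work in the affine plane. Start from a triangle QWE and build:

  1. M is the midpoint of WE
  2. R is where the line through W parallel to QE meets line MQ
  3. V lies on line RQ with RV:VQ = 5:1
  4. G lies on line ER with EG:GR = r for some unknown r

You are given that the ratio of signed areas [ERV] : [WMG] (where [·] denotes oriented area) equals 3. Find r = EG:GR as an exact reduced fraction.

Set Q = (0, 0), W = (1, 0), E = (0, 1); any affine frame gives the same invariant.
1. M is the midpoint of WE ⇒ M = (1/2, 1/2)
2. R is where the line through W parallel to QE meets line MQ ⇒ R = (1, 1)
3. V lies on line RQ with RV:VQ = 5:1 ⇒ V = (1/6, 1/6)
4. With EG:GR = r, write λ = r/(r+1) so G = E + λ·(R−E); G is affine-linear in λ
Every point depending on G is an affine combination of G and λ-independent points, so each such coordinate is linear in λ; the λ² term in each signed area is a multiple of (R−E)×(R−E) = 0, so 2·[ERV] and 2·[WMG] are each linear in λ. Evaluating at λ=0 and λ=1:
  2·[ERV] = -5/6,   2·[WMG] = -1/2·λ
So [ERV]:[WMG] = (-5/6) / (-1/2·λ). Setting this equal to 3:
  -5/6 = 3·(-1/2·λ)  ⇒  λ = 5/9
Then r = λ/(1−λ) = (5/9)/(4/9) = 5/4. Check: with r = 5/4, G = (5/9, 1) and [ERV]:[WMG] = 3 as required.

r = 5/4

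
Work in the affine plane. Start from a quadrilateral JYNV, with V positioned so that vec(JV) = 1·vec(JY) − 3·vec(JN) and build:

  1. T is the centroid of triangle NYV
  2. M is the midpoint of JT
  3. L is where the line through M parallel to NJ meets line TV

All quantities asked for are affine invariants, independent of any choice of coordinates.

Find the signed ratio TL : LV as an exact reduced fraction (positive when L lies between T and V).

TL:LV = -1/2

Choose coordinates J = (0, 0), Y = (1, 0), N = (0, 1), V = (1, -3).
1. T is the centroid of triangle NYV ⇒ T = (2/3, -2/3)
2. M is the midpoint of JT ⇒ M = (1/3, -1/3)
3. L is where the line through M parallel to NJ meets line TV ⇒ L = (1/3, 5/3)
L = T + t·(V−T) with t = -1, so TL:LV = t:(1−t) = -1:2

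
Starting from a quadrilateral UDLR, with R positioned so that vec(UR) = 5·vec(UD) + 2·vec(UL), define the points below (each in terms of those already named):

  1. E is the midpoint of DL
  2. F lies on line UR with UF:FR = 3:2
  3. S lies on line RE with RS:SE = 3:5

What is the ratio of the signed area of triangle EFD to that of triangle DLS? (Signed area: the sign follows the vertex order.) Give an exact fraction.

[EFD]:[DLS] = 32/75

Work in coordinates with U = (0, 0), D = (1, 0), L = (0, 1), R = (5, 2).
1. E is the midpoint of DL ⇒ E = (1/2, 1/2)
2. F lies on line UR with UF:FR = 3:2 ⇒ F = (3, 6/5)
3. S lies on line RE with RS:SE = 3:5 ⇒ S = (53/16, 23/16)
2·[EFD] = -8/5, 2·[DLS] = -15/4
[EFD]:[DLS] = -8/5:-15/4 = 32/75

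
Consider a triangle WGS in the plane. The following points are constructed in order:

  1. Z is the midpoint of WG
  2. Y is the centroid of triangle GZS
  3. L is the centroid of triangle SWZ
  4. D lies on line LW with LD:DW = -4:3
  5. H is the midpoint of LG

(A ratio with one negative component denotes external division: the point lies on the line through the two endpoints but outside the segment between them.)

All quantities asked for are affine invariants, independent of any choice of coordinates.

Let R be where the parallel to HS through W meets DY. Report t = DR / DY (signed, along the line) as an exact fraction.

Set W = (0, 0), G = (1, 0), S = (0, 1); any affine frame gives the same invariant.
1. Z is the midpoint of WG ⇒ Z = (1/2, 0)
2. Y is the centroid of triangle GZS ⇒ Y = (1/2, 1/3)
3. L is the centroid of triangle SWZ ⇒ L = (1/6, 1/3)
4. D lies on line LW with LD:DW = -4:3 ⇒ D = (-1/2, -1)
5. H is the midpoint of LG ⇒ H = (7/12, 1/6)
through W parallel to HS: direction (-7/12, 5/6); meets DY at R = (7/58, -5/29)
R = D + t·(Y−D) with t = 18/29

t = 18/29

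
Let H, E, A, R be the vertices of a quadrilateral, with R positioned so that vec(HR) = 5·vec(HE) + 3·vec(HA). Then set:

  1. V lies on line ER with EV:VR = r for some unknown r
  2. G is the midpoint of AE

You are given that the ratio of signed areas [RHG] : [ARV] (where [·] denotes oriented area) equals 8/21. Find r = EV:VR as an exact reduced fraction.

Work in coordinates with H = (0, 0), E = (1, 0), A = (0, 1), R = (5, 3).
1. With EV:VR = r, write λ = r/(r+1) so V = E + λ·(R−E); V is affine-linear in λ
2. G is the midpoint of AE ⇒ G = (1/2, 1/2)
Every point depending on V is an affine combination of V and λ-independent points, so each such coordinate is linear in λ; the λ² term in each signed area is a multiple of (R−E)×(R−E) = 0, so 2·[RHG] and 2·[ARV] are each linear in λ. Evaluating at λ=0 and λ=1:
  2·[RHG] = -1,   2·[ARV] = 7·λ − 7
So [RHG]:[ARV] = (-1) / (7·λ − 7). Setting this equal to 8/21:
  -1 = 8/21·(7·λ − 7)  ⇒  λ = 5/8
Then r = λ/(1−λ) = (5/8)/(3/8) = 5/3. Check: with r = 5/3, V = (7/2, 15/8) and [RHG]:[ARV] = 8/21 as required.

r = 5/3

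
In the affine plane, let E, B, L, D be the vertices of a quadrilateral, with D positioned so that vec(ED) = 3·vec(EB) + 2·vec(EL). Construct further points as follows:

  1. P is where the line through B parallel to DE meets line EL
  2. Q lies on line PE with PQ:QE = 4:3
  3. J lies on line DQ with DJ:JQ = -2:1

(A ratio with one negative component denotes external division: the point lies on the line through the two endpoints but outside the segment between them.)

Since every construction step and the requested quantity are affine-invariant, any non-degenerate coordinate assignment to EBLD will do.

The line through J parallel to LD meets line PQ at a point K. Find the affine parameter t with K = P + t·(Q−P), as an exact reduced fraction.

t = -19/8

Assign E = (0, 0), B = (1, 0), L = (0, 1), D = (3, 2) — the answer is frame-independent, so this choice is without loss of generality.
1. P is where the line through B parallel to DE meets line EL ⇒ P = (0, -2/3)
2. Q lies on line PE with PQ:QE = 4:3 ⇒ Q = (0, -2/7)
3. J lies on line DQ with DJ:JQ = -2:1 ⇒ J = (-3, -18/7)
through J parallel to LD: direction (3, 1); meets PQ at K = (0, -11/7)
K = P + t·(Q−P) with t = -19/8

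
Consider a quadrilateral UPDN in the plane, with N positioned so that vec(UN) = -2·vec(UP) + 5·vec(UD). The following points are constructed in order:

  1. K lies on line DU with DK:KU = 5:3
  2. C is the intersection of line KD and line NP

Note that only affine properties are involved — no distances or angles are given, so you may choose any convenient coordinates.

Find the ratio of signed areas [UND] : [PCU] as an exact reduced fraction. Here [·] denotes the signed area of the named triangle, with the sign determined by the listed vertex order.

[UND]:[PCU] = -6/5

Set U = (0, 0), P = (1, 0), D = (0, 1), N = (-2, 5); any affine frame gives the same invariant.
1. K lies on line DU with DK:KU = 5:3 ⇒ K = (0, 3/8)
2. C is the intersection of line KD and line NP ⇒ C = (0, 5/3)
2·[UND] = -2, 2·[PCU] = 5/3
[UND]:[PCU] = -2:5/3 = -6/5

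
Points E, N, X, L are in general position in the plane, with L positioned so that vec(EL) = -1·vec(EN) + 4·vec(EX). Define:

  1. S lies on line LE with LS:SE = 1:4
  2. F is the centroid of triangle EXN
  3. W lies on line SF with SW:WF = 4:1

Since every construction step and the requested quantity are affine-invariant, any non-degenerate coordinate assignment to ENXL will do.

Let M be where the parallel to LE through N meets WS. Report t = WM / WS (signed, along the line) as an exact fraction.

Work in coordinates with E = (0, 0), N = (1, 0), X = (0, 1), L = (-1, 4).
1. S lies on line LE with LS:SE = 1:4 ⇒ S = (-4/5, 16/5)
2. F is the centroid of triangle EXN ⇒ F = (1/3, 1/3)
3. W lies on line SF with SW:WF = 4:1 ⇒ W = (8/75, 68/75)
through N parallel to LE: direction (1, -4); meets WS at M = (48/25, -92/25)
M = W + t·(S−W) with t = -2

t = -2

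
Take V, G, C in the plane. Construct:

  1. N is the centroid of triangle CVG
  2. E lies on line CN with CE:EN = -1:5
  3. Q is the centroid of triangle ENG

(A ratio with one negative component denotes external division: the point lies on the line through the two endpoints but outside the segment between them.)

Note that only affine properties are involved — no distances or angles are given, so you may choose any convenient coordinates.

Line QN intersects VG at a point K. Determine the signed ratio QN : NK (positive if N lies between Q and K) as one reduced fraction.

QN:NK = 1/2

Set V = (0, 0), G = (1, 0), C = (0, 1); any affine frame gives the same invariant.
1. N is the centroid of triangle CVG ⇒ N = (1/3, 1/3)
2. E lies on line CN with CE:EN = -1:5 ⇒ E = (-1/12, 7/6)
3. Q is the centroid of triangle ENG ⇒ Q = (5/12, 1/2)
line QN meets VG at K = (1/6, 0)
N = Q + t·(K−Q) with t = 1/3, so QN:NK = 1/3:2/3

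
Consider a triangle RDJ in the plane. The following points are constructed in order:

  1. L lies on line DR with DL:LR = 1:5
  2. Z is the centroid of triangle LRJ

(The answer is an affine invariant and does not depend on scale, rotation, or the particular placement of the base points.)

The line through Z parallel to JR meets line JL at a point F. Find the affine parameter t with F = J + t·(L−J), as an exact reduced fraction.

t = 1/3

Work in coordinates with R = (0, 0), D = (1, 0), J = (0, 1).
1. L lies on line DR with DL:LR = 1:5 ⇒ L = (5/6, 0)
2. Z is the centroid of triangle LRJ ⇒ Z = (5/18, 1/3)
through Z parallel to JR: direction (0, -1); meets JL at F = (5/18, 2/3)
F = J + t·(L−J) with t = 1/3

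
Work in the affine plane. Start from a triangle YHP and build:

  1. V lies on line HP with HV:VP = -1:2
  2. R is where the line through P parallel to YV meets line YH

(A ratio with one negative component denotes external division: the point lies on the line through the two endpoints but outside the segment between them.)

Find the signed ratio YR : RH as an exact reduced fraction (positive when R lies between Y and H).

Assign Y = (0, 0), H = (1, 0), P = (0, 1) — the answer is frame-independent, so this choice is without loss of generality.
1. V lies on line HP with HV:VP = -1:2 ⇒ V = (2, -1)
2. R is where the line through P parallel to YV meets line YH ⇒ R = (2, 0)
R = Y + t·(H−Y) with t = 2, so YR:RH = t:(1−t) = 2:-1

YR:RH = -2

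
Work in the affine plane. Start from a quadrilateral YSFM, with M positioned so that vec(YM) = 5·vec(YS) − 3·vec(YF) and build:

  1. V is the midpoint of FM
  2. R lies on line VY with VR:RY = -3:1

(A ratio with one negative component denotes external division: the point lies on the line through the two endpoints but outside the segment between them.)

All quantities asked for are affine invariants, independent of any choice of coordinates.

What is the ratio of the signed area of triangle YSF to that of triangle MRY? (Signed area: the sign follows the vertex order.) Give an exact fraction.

Set Y = (0, 0), S = (1, 0), F = (0, 1), M = (5, -3); any affine frame gives the same invariant.
1. V is the midpoint of FM ⇒ V = (5/2, -1)
2. R lies on line VY with VR:RY = -3:1 ⇒ R = (-5/4, 1/2)
2·[YSF] = 1, 2·[MRY] = -5/4
[YSF]:[MRY] = 1:-5/4 = -4/5

[YSF]:[MRY] = -4/5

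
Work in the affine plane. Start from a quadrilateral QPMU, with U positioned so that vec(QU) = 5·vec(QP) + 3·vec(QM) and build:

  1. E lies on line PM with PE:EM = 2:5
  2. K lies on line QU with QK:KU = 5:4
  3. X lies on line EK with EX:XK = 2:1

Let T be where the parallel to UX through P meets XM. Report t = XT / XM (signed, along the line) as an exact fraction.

t = -42/85

Choose coordinates Q = (0, 0), P = (1, 0), M = (0, 1), U = (5, 3).
1. E lies on line PM with PE:EM = 2:5 ⇒ E = (5/7, 2/7)
2. K lies on line QU with QK:KU = 5:4 ⇒ K = (25/9, 5/3)
3. X lies on line EK with EX:XK = 2:1 ⇒ X = (395/189, 76/63)
through P parallel to UX: direction (-550/189, -113/63); meets XM at T = (10033/3213, 7006/5355)
T = X + t·(M−X) with t = -42/85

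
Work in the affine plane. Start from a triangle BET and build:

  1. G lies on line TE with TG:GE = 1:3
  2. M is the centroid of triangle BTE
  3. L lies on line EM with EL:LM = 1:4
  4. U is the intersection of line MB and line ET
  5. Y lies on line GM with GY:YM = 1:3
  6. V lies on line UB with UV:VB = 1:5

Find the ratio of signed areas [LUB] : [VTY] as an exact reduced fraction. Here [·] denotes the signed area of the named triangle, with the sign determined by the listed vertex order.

[LUB]:[VTY] = -192/5

Choose coordinates B = (0, 0), E = (1, 0), T = (0, 1).
1. G lies on line TE with TG:GE = 1:3 ⇒ G = (1/4, 3/4)
2. M is the centroid of triangle BTE ⇒ M = (1/3, 1/3)
3. L lies on line EM with EL:LM = 1:4 ⇒ L = (13/15, 1/15)
4. U is the intersection of line MB and line ET ⇒ U = (1/2, 1/2)
5. Y lies on line GM with GY:YM = 1:3 ⇒ Y = (13/48, 31/48)
6. V lies on line UB with UV:VB = 1:5 ⇒ V = (5/12, 5/12)
2·[LUB] = 2/5, 2·[VTY] = -1/96
[LUB]:[VTY] = 2/5:-1/96 = -192/5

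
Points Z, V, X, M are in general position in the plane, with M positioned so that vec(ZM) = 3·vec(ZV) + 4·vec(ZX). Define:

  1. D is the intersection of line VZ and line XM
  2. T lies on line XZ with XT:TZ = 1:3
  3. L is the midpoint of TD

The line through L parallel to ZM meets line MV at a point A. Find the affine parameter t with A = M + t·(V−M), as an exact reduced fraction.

Set Z = (0, 0), V = (1, 0), X = (0, 1), M = (3, 4); any affine frame gives the same invariant.
1. D is the intersection of line VZ and line XM ⇒ D = (-1, 0)
2. T lies on line XZ with XT:TZ = 1:3 ⇒ T = (0, 3/4)
3. L is the midpoint of TD ⇒ L = (-1/2, 3/8)
through L parallel to ZM: direction (3, 4); meets MV at A = (73/16, 57/8)
A = M + t·(V−M) with t = -25/32

t = -25/32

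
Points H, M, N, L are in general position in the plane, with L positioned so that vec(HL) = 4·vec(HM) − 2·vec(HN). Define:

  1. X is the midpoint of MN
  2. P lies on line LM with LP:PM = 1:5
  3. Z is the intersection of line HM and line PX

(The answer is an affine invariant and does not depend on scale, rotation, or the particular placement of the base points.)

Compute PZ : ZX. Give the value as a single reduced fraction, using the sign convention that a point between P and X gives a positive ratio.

Choose coordinates H = (0, 0), M = (1, 0), N = (0, 1), L = (4, -2).
1. X is the midpoint of MN ⇒ X = (1/2, 1/2)
2. P lies on line LM with LP:PM = 1:5 ⇒ P = (7/2, -5/3)
3. Z is the intersection of line HM and line PX ⇒ Z = (31/26, 0)
Z = P + t·(X−P) with t = 10/13, so PZ:ZX = t:(1−t) = 10/13:3/13

PZ:ZX = 10/3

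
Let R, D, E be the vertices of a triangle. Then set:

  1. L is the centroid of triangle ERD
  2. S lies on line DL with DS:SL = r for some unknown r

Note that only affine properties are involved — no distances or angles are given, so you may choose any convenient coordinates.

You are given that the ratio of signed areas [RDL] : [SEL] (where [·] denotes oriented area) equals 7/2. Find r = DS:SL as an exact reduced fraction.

Set R = (0, 0), D = (1, 0), E = (0, 1); any affine frame gives the same invariant.
1. L is the centroid of triangle ERD ⇒ L = (1/3, 1/3)
2. With DS:SL = r, write λ = r/(r+1) so S = D + λ·(L−D); S is affine-linear in λ
Every point depending on S is an affine combination of S and λ-independent points, so each such coordinate is linear in λ; the λ² term in each signed area is a multiple of (L−D)×(L−D) = 0, so 2·[RDL] and 2·[SEL] are each linear in λ. Evaluating at λ=0 and λ=1:
  2·[RDL] = 1/3,   2·[SEL] = -1/3·λ + 1/3
So [RDL]:[SEL] = (1/3) / (-1/3·λ + 1/3). Setting this equal to 7/2:
  1/3 = 7/2·(-1/3·λ + 1/3)  ⇒  λ = 5/7
Then r = λ/(1−λ) = (5/7)/(2/7) = 5/2. Check: with r = 5/2, S = (11/21, 5/21) and [RDL]:[SEL] = 7/2 as required.

r = 5/2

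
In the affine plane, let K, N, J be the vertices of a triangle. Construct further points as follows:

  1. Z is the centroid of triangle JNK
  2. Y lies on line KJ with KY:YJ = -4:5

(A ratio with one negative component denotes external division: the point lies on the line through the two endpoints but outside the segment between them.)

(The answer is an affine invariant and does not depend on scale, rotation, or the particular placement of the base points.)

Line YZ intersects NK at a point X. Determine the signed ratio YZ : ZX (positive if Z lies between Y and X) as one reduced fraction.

Choose coordinates K = (0, 0), N = (1, 0), J = (0, 1).
1. Z is the centroid of triangle JNK ⇒ Z = (1/3, 1/3)
2. Y lies on line KJ with KY:YJ = -4:5 ⇒ Y = (0, -4)
line YZ meets NK at X = (4/13, 0)
Z = Y + t·(X−Y) with t = 13/12, so YZ:ZX = 13/12:-1/12

YZ:ZX = -13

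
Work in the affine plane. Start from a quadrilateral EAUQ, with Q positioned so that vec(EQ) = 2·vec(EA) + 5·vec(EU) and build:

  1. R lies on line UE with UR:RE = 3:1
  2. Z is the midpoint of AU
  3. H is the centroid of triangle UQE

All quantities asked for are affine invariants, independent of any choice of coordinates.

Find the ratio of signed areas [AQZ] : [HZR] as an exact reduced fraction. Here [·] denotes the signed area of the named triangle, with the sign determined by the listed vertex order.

Assign E = (0, 0), A = (1, 0), U = (0, 1), Q = (2, 5) — the answer is frame-independent, so this choice is without loss of generality.
1. R lies on line UE with UR:RE = 3:1 ⇒ R = (0, 1/4)
2. Z is the midpoint of AU ⇒ Z = (1/2, 1/2)
3. H is the centroid of triangle UQE ⇒ H = (2/3, 2)
2·[AQZ] = 3, 2·[HZR] = -17/24
[AQZ]:[HZR] = 3:-17/24 = -72/17

[AQZ]:[HZR] = -72/17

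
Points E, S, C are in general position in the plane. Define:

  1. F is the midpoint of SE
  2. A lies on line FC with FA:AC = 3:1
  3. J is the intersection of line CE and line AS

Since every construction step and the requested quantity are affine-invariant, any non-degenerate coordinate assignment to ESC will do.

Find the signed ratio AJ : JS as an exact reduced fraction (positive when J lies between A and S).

AJ:JS = -1/8

Set E = (0, 0), S = (1, 0), C = (0, 1); any affine frame gives the same invariant.
1. F is the midpoint of SE ⇒ F = (1/2, 0)
2. A lies on line FC with FA:AC = 3:1 ⇒ A = (1/8, 3/4)
3. J is the intersection of line CE and line AS ⇒ J = (0, 6/7)
J = A + t·(S−A) with t = -1/7, so AJ:JS = t:(1−t) = -1/7:8/7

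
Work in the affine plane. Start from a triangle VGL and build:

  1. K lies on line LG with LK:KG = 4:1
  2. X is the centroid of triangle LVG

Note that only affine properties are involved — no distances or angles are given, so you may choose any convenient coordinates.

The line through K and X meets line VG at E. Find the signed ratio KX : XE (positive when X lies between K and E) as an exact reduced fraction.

Choose coordinates V = (0, 0), G = (1, 0), L = (0, 1).
1. K lies on line LG with LK:KG = 4:1 ⇒ K = (4/5, 1/5)
2. X is the centroid of triangle LVG ⇒ X = (1/3, 1/3)
line KX meets VG at E = (3/2, 0)
X = K + t·(E−K) with t = -2/3, so KX:XE = -2/3:5/3

KX:XE = -2/5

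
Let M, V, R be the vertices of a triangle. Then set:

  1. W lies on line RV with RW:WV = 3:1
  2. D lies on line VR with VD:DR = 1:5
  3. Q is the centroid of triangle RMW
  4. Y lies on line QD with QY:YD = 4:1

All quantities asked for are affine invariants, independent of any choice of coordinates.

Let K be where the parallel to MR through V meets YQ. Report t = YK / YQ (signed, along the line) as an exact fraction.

Set M = (0, 0), V = (1, 0), R = (0, 1); any affine frame gives the same invariant.
1. W lies on line RV with RW:WV = 3:1 ⇒ W = (3/4, 1/4)
2. D lies on line VR with VD:DR = 1:5 ⇒ D = (5/6, 1/6)
3. Q is the centroid of triangle RMW ⇒ Q = (1/4, 5/12)
4. Y lies on line QD with QY:YD = 4:1 ⇒ Y = (43/60, 13/60)
through V parallel to MR: direction (0, 1); meets YQ at K = (1, 2/21)
K = Y + t·(Q−Y) with t = -17/28

t = -17/28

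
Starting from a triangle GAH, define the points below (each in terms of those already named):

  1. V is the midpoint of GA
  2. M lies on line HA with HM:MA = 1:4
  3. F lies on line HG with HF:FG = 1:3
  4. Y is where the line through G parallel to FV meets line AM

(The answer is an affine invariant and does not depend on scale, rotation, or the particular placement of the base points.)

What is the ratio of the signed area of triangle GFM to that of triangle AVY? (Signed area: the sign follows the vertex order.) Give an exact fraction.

[GFM]:[AVY] = 1/10

Set G = (0, 0), A = (1, 0), H = (0, 1); any affine frame gives the same invariant.
1. V is the midpoint of GA ⇒ V = (1/2, 0)
2. M lies on line HA with HM:MA = 1:4 ⇒ M = (1/5, 4/5)
3. F lies on line HG with HF:FG = 1:3 ⇒ F = (0, 3/4)
4. Y is where the line through G parallel to FV meets line AM ⇒ Y = (-2, 3)
2·[GFM] = -3/20, 2·[AVY] = -3/2
[GFM]:[AVY] = -3/20:-3/2 = 1/10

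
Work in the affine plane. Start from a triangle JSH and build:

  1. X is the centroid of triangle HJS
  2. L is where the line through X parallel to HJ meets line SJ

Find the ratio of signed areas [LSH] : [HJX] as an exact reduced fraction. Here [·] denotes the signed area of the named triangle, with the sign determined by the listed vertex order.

[LSH]:[HJX] = 2

Set J = (0, 0), S = (1, 0), H = (0, 1); any affine frame gives the same invariant.
1. X is the centroid of triangle HJS ⇒ X = (1/3, 1/3)
2. L is where the line through X parallel to HJ meets line SJ ⇒ L = (1/3, 0)
2·[LSH] = 2/3, 2·[HJX] = 1/3
[LSH]:[HJX] = 2/3:1/3 = 2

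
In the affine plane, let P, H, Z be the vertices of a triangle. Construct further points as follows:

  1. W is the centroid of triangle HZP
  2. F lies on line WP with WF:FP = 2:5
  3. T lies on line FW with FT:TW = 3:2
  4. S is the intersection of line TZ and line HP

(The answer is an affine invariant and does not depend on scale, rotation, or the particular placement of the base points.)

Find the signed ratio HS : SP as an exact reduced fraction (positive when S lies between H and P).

Work in coordinates with P = (0, 0), H = (1, 0), Z = (0, 1).
1. W is the centroid of triangle HZP ⇒ W = (1/3, 1/3)
2. F lies on line WP with WF:FP = 2:5 ⇒ F = (5/21, 5/21)
3. T lies on line FW with FT:TW = 3:2 ⇒ T = (31/105, 31/105)
4. S is the intersection of line TZ and line HP ⇒ S = (31/74, 0)
S = H + t·(P−H) with t = 43/74, so HS:SP = t:(1−t) = 43/74:31/74

HS:SP = 43/31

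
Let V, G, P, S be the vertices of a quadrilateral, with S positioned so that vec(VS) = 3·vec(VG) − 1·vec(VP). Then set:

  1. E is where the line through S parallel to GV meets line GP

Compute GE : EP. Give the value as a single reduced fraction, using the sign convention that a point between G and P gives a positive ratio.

Set V = (0, 0), G = (1, 0), P = (0, 1), S = (3, -1); any affine frame gives the same invariant.
1. E is where the line through S parallel to GV meets line GP ⇒ E = (2, -1)
E = G + t·(P−G) with t = -1, so GE:EP = t:(1−t) = -1:2

GE:EP = -1/2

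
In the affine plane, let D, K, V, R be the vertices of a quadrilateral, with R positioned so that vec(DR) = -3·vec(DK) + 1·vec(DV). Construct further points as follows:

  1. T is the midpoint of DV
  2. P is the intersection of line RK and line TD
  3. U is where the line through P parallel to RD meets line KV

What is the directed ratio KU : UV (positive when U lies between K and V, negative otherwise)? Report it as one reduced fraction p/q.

KU:UV = -1/9

Choose coordinates D = (0, 0), K = (1, 0), V = (0, 1), R = (-3, 1).
1. T is the midpoint of DV ⇒ T = (0, 1/2)
2. P is the intersection of line RK and line TD ⇒ P = (0, 1/4)
3. U is where the line through P parallel to RD meets line KV ⇒ U = (9/8, -1/8)
U = K + t·(V−K) with t = -1/8, so KU:UV = t:(1−t) = -1/8:9/8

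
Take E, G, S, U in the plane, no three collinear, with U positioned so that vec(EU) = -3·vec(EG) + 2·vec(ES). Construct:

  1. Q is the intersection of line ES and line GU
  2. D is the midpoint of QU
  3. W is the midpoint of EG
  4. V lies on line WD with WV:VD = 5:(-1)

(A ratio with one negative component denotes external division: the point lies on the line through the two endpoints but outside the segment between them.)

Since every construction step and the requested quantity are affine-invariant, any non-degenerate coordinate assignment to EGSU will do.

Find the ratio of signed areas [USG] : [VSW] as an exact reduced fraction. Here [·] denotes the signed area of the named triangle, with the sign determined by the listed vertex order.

[USG]:[VSW] = 64/55

Set E = (0, 0), G = (1, 0), S = (0, 1), U = (-3, 2); any affine frame gives the same invariant.
1. Q is the intersection of line ES and line GU ⇒ Q = (0, 1/2)
2. D is the midpoint of QU ⇒ D = (-3/2, 5/4)
3. W is the midpoint of EG ⇒ W = (1/2, 0)
4. V lies on line WD with WV:VD = 5:(-1) ⇒ V = (-2, 25/16)
2·[USG] = -2, 2·[VSW] = -55/32
[USG]:[VSW] = -2:-55/32 = 64/55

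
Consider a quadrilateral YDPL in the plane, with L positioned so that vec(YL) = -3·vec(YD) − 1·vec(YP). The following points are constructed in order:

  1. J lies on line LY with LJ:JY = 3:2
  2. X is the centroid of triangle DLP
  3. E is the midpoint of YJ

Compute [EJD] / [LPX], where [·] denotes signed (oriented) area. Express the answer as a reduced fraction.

Set Y = (0, 0), D = (1, 0), P = (0, 1), L = (-3, -1); any affine frame gives the same invariant.
1. J lies on line LY with LJ:JY = 3:2 ⇒ J = (-6/5, -2/5)
2. X is the centroid of triangle DLP ⇒ X = (-2/3, 0)
3. E is the midpoint of YJ ⇒ E = (-3/5, -1/5)
2·[EJD] = 1/5, 2·[LPX] = -5/3
[EJD]:[LPX] = 1/5:-5/3 = -3/25

[EJD]:[LPX] = -3/25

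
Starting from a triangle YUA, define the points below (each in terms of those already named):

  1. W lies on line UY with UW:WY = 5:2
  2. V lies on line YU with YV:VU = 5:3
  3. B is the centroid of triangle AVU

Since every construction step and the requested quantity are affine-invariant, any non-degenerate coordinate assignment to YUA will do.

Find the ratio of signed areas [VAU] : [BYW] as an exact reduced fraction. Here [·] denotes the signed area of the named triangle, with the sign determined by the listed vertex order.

Choose coordinates Y = (0, 0), U = (1, 0), A = (0, 1).
1. W lies on line UY with UW:WY = 5:2 ⇒ W = (2/7, 0)
2. V lies on line YU with YV:VU = 5:3 ⇒ V = (5/8, 0)
3. B is the centroid of triangle AVU ⇒ B = (13/24, 1/3)
2·[VAU] = -3/8, 2·[BYW] = 2/21
[VAU]:[BYW] = -3/8:2/21 = -63/16

[VAU]:[BYW] = -63/16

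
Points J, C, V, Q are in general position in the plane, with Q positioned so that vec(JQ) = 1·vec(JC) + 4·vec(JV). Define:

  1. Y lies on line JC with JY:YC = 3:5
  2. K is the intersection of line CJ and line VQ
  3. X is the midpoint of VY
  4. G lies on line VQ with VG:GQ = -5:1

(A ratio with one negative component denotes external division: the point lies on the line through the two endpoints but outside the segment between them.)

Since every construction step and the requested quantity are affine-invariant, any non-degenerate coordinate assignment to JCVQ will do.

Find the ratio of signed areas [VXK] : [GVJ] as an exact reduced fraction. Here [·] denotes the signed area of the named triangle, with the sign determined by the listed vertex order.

Set J = (0, 0), C = (1, 0), V = (0, 1), Q = (1, 4); any affine frame gives the same invariant.
1. Y lies on line JC with JY:YC = 3:5 ⇒ Y = (3/8, 0)
2. K is the intersection of line CJ and line VQ ⇒ K = (-1/3, 0)
3. X is the midpoint of VY ⇒ X = (3/16, 1/2)
4. G lies on line VQ with VG:GQ = -5:1 ⇒ G = (5/4, 19/4)
2·[VXK] = -17/48, 2·[GVJ] = 5/4
[VXK]:[GVJ] = -17/48:5/4 = -17/60

[VXK]:[GVJ] = -17/60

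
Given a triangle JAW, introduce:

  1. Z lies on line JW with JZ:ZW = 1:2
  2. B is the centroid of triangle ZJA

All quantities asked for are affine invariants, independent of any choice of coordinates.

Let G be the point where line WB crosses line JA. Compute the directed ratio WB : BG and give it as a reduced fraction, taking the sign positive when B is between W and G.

WB:BG = 8

Set J = (0, 0), A = (1, 0), W = (0, 1); any affine frame gives the same invariant.
1. Z lies on line JW with JZ:ZW = 1:2 ⇒ Z = (0, 1/3)
2. B is the centroid of triangle ZJA ⇒ B = (1/3, 1/9)
line WB meets JA at G = (3/8, 0)
B = W + t·(G−W) with t = 8/9, so WB:BG = 8/9:1/9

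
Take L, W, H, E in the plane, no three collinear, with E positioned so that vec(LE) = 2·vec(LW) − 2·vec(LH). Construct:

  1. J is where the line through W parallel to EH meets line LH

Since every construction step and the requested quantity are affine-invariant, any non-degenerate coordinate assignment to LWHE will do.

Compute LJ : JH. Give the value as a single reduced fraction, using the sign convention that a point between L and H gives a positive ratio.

Work in coordinates with L = (0, 0), W = (1, 0), H = (0, 1), E = (2, -2).
1. J is where the line through W parallel to EH meets line LH ⇒ J = (0, 3/2)
J = L + t·(H−L) with t = 3/2, so LJ:JH = t:(1−t) = 3/2:-1/2

LJ:JH = -3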